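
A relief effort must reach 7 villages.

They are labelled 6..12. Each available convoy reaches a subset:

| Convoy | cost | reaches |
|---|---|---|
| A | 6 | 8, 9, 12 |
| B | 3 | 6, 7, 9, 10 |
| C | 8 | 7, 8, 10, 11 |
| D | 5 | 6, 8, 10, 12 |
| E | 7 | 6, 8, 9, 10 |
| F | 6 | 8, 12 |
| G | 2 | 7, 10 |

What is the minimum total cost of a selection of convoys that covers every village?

B, C, D together cover every village (B ∪ C ∪ D = {6, 7, 8, 9, 10, 11, 12}); total cost 3 + 8 + 5 = 16.
No covering selection has total cost below 16.

16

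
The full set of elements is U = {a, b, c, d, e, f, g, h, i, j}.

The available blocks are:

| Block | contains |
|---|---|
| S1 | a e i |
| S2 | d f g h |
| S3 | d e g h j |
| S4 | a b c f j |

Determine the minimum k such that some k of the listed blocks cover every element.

3

S1 and S3 and S4 together: S1 ∪ S3 ∪ S4 = {a, b, c, d, e, f, g, h, i, j} — every element is covered.
Only S4 contains b, so S4 is forced; the remaining 5 elements need at least 2 more blocks (each remaining block adds at most 4) — so at least 3 blocks are needed, and 3 is optimal.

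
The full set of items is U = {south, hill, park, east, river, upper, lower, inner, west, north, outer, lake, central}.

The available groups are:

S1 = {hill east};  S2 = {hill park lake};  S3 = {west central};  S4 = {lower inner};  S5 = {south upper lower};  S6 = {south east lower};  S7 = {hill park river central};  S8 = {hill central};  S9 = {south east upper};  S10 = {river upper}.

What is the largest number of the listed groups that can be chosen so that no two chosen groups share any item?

S2, S3, S4, S10 are pairwise disjoint (S2={hill,park,lake}; S3={west,central}; S4={lower,inner}; S10={river,upper}).
Every remaining group overlaps one of these, and no 5 of the listed groups are pairwise disjoint, so 4 is the maximum.

4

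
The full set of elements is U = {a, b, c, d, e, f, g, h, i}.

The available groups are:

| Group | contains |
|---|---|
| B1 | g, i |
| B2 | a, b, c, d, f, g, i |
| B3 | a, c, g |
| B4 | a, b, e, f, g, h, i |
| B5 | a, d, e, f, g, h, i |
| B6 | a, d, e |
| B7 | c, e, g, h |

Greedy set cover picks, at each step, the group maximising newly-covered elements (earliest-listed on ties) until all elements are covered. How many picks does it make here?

2

Greedy: pick B2 (covers 7 new) → pick B4 (covers 2 new). Total picks: 2.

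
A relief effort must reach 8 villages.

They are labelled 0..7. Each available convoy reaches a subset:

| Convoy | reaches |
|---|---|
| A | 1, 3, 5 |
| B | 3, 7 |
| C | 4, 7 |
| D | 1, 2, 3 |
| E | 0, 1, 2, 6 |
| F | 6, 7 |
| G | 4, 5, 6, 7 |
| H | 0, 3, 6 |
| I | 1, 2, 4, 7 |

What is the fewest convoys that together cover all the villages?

3

Take {A, C, E}. Their union is {0, 1, 2, 3, 4, 5, 6, 7}, which is all 8 villages.
No 2 of the 9 convoys cover everything (all 36 combinations miss at least one village), so 3 is optimal.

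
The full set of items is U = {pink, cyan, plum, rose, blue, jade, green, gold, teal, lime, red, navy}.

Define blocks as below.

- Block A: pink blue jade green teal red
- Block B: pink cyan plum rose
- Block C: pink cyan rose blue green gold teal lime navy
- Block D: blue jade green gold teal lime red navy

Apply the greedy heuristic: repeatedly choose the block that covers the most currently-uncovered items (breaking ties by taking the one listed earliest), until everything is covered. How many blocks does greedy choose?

3

Greedy: pick C (covers 9 new) → pick A (covers 2 new) → pick B (covers 1 new). Total picks: 3.
(The true minimum cover uses only 2 blocks, so greedy is not optimal here.)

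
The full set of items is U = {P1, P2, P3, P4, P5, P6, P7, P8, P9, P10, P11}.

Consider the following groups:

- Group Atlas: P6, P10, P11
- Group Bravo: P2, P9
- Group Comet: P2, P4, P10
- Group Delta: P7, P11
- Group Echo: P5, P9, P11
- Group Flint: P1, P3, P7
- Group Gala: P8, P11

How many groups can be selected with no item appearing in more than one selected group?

3

Bravo, Flint, Gala are pairwise disjoint (Bravo={P2,P9}; Flint={P1,P3,P7}; Gala={P8,P11}).
Every remaining group overlaps one of these, and no 4 of the listed groups are pairwise disjoint, so 3 is the maximum.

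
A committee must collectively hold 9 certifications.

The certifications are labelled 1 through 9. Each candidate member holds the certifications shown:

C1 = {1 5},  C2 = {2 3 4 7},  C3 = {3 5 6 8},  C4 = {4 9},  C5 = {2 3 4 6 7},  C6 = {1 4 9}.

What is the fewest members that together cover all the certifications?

3

Take {C2, C3, C6}. Their union is {1, 2, 3, 4, 5, 6, 7, 8, 9}, which is all 9 certifications.
Only C3 contains 8, so C3 is forced; the remaining 5 certifications need at least 2 more members (each remaining member adds at most 3) — so at least 3 members are needed, and 3 is optimal.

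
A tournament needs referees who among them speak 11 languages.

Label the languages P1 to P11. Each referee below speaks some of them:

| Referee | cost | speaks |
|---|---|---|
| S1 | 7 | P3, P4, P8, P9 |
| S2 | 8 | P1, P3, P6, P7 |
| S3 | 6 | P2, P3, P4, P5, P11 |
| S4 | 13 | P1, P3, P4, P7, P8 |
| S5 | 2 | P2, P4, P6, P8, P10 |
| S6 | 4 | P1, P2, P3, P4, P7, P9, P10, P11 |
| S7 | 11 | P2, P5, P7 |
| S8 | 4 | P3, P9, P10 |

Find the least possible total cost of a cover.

S3, S5, S6 together cover every language (S3 ∪ S5 ∪ S6 = {P1, P2, P3, P4, P5, P6, P7, P8, P9, P10, P11}); total cost 6 + 2 + 4 = 12.
No covering selection has total cost below 12.

12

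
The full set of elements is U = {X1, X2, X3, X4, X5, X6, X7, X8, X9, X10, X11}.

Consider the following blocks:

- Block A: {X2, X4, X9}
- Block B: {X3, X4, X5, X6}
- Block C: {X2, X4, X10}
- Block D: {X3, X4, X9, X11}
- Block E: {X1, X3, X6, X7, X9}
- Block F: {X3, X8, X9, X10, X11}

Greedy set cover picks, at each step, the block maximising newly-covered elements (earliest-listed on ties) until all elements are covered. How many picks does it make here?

4

Greedy: pick E (covers 5 new) → pick C (covers 3 new) → pick F (covers 2 new) → pick B (covers 1 new). Total picks: 4.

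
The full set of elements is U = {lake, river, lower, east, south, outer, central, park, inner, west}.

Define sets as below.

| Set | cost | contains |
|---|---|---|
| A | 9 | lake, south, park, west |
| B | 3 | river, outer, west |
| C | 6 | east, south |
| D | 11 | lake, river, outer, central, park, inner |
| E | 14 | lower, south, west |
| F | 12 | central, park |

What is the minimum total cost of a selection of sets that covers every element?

31

C, D, E together cover every element (C ∪ D ∪ E = {lake, river, lower, east, south, outer, central, park, inner, west}); total cost 6 + 11 + 14 = 31.
The greedy pick B, D, C, E costs 34; no covering selection beats 31.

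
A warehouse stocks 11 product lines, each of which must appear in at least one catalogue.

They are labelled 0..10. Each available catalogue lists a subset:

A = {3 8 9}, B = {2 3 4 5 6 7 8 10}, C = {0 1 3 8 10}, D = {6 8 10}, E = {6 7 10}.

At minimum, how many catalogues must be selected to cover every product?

A and B and C together: A ∪ B ∪ C = {0, 1, 2, 3, 4, 5, 6, 7, 8, 9, 10} — every product is covered.
Only C contains 0, so C is forced; the remaining 6 products need at least 2 more catalogues (each remaining catalogue adds at most 5) — so at least 3 catalogues are needed, and 3 is optimal.

3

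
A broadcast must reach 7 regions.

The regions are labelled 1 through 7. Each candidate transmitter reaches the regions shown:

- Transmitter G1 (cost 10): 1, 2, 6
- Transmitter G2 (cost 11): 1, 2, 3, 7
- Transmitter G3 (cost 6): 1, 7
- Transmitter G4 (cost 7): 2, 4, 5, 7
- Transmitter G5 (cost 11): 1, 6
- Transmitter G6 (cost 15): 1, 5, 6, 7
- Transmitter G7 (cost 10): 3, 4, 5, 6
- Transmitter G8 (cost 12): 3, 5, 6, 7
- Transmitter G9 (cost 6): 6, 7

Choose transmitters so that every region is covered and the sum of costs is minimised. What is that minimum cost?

21

G2, G7 together cover every region (G2 ∪ G7 = {1, 2, 3, 4, 5, 6, 7}); total cost 11 + 10 = 21.
The greedy pick G4, G1, G7 costs 27; no covering selection beats 21.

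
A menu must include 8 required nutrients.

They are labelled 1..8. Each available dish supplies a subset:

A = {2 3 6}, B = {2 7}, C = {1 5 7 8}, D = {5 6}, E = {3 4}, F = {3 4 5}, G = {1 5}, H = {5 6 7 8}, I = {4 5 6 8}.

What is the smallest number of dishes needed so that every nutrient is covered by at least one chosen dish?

3

Take {A, C, E}. Their union is {1, 2, 3, 4, 5, 6, 7, 8}, which is all 8 nutrients.
No 2 of the 9 dishes cover everything (all 36 combinations miss at least one nutrient), so 3 is optimal.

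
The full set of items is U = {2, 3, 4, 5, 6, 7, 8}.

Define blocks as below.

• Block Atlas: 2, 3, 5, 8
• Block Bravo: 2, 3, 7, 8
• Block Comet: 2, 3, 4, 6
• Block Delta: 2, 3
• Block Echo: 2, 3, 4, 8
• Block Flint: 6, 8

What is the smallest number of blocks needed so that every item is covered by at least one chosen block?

3

Atlas, Bravo, and Comet cover everything between them: the union {2, 3, 4, 5, 6, 7, 8} is all of U.
Only Atlas contains 5, so Atlas is forced; the remaining 3 items need at least 2 more blocks (each remaining block adds at most 2) — so at least 3 blocks are needed, and 3 is optimal.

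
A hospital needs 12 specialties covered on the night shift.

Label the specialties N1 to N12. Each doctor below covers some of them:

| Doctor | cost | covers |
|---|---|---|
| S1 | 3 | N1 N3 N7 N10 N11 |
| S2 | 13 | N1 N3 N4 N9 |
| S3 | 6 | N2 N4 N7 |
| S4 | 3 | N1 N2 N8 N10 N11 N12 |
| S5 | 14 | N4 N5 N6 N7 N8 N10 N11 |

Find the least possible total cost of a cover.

30

S2, S4, S5 together cover every specialty (S2 ∪ S4 ∪ S5 = {N1, N2, N3, N4, N5, N6, N7, N8, N9, N10, N11, N12}); total cost 13 + 3 + 14 = 30.
The greedy pick S4, S1, S5, S2 costs 33; no covering selection beats 30.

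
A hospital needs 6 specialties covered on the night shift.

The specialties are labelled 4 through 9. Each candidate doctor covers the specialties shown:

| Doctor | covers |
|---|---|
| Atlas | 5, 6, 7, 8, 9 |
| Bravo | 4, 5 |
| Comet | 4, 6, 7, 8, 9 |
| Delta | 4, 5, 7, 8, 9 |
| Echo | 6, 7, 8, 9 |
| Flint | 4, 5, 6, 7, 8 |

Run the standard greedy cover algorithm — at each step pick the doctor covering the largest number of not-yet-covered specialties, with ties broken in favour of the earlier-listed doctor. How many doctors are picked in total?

Greedy: pick Atlas (covers 5 new) → pick Bravo (covers 1 new). Total picks: 2.

2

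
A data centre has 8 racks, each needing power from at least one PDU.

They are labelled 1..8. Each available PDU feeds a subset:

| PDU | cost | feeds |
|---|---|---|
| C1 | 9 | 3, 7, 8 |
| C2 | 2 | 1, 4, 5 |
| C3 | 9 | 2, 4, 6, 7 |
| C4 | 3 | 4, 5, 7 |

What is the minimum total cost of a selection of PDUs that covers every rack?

C1, C2, C3 together cover every rack (C1 ∪ C2 ∪ C3 = {1, 2, 3, 4, 5, 6, 7, 8}); total cost 9 + 2 + 9 = 20.
No covering selection has total cost below 20.

20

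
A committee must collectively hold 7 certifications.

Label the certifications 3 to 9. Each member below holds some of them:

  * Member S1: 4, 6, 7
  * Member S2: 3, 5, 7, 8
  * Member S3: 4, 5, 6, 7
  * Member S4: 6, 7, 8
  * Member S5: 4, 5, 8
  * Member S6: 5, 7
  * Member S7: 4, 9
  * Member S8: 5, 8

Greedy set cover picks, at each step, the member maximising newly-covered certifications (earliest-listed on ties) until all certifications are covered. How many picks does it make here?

Greedy: pick S2 (covers 4 new) → pick S1 (covers 2 new) → pick S7 (covers 1 new). Total picks: 3.

3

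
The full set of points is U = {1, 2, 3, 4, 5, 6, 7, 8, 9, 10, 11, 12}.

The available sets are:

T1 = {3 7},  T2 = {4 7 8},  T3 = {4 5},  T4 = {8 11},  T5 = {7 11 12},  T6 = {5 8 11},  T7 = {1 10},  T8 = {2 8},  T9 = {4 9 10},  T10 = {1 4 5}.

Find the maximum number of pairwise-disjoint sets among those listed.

T1, T3, T7, T8 are pairwise disjoint (T1={3,7}; T3={4,5}; T7={1,10}; T8={2,8}).
Every remaining set overlaps one of these, and no 5 of the listed sets are pairwise disjoint, so 4 is the maximum.

4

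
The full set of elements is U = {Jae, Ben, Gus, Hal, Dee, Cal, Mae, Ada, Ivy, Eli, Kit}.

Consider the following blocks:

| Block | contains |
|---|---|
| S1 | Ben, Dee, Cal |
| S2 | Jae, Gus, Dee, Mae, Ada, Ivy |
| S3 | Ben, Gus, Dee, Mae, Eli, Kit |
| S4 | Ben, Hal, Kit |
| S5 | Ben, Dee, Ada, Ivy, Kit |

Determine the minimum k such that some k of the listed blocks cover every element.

Take {S1, S2, S3, S4}. Their union is {Jae, Ben, Gus, Hal, Dee, Cal, Mae, Ada, Ivy, Eli, Kit}, which is all 11 elements.
No 3 of the 5 blocks cover everything (all 10 combinations miss at least one element), so 4 is optimal.

4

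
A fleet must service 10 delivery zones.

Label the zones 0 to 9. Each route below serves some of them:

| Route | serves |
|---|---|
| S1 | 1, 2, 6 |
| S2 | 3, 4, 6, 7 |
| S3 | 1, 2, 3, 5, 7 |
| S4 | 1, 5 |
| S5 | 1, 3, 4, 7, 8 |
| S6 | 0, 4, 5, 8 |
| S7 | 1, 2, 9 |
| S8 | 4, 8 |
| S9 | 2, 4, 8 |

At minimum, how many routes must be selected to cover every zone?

Take {S2, S6, S7}. Their union is {0, 1, 2, 3, 4, 5, 6, 7, 8, 9}, which is all 10 zones.
Only S6 contains 0, so S6 is forced; the remaining 6 zones need at least 2 more routes (each remaining route adds at most 4) — so at least 3 routes are needed, and 3 is optimal.

3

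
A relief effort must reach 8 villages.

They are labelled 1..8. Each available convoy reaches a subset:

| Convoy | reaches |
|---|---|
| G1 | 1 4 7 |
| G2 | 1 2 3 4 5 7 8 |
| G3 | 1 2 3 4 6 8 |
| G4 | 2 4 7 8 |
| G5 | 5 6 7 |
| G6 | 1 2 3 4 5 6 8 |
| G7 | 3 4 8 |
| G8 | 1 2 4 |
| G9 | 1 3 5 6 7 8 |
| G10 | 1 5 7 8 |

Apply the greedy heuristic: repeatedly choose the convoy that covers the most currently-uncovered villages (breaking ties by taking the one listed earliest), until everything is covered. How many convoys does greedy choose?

Greedy: pick G2 (covers 7 new) → pick G3 (covers 1 new). Total picks: 2.

2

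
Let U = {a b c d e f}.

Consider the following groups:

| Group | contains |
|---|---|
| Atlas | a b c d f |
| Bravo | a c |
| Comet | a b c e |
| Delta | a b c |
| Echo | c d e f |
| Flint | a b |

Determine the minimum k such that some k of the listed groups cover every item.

Take {Comet, Echo}. Their union is {a, b, c, d, e, f}, which is all 6 items.
No single group has all 6 items (the largest, Atlas, has 5), so 2 is optimal.

2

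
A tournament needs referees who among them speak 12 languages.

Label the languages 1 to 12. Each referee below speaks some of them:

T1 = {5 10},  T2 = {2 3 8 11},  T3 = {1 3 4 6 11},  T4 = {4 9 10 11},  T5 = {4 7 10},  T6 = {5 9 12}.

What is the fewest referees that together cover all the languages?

4

Take {T2, T3, T5, T6}. Their union is {1, 2, 3, 4, 5, 6, 7, 8, 9, 10, 11, 12}, which is all 12 languages.
Only T3 contains 1, so T3 is forced; the remaining 7 languages need at least 3 more referees (each remaining referee adds at most 3) — so at least 4 referees are needed, and 4 is optimal.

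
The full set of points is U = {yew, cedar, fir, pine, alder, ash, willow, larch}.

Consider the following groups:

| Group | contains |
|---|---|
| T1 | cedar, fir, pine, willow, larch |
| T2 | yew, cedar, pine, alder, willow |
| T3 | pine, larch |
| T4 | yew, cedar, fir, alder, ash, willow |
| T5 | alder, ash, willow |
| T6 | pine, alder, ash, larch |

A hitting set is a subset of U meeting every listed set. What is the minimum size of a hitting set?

Take H = {pine, ash}. Each listed group contains at least one of these, so H is a hitting set of size 2.
The groups T3, T4 are pairwise disjoint, so any hitting set needs a separate point for each — at least 2. Hence 2 is optimal.

2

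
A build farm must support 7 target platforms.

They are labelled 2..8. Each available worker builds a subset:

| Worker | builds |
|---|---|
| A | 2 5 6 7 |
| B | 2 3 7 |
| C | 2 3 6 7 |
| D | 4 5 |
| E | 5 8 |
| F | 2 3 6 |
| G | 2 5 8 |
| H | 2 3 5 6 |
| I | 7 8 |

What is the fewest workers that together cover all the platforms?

D and H and I together: D ∪ H ∪ I = {2, 3, 4, 5, 6, 7, 8} — every platform is covered.
Only D contains 4, so D is forced; the remaining 5 platforms need at least 2 more workers (each remaining worker adds at most 4) — so at least 3 workers are needed, and 3 is optimal.

3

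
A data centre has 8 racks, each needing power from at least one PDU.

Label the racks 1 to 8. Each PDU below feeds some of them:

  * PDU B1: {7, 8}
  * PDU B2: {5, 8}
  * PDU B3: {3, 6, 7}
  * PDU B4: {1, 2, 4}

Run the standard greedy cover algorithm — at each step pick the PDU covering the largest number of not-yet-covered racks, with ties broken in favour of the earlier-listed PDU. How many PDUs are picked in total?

Greedy: pick B3 (covers 3 new) → pick B4 (covers 3 new) → pick B2 (covers 2 new). Total picks: 3.

3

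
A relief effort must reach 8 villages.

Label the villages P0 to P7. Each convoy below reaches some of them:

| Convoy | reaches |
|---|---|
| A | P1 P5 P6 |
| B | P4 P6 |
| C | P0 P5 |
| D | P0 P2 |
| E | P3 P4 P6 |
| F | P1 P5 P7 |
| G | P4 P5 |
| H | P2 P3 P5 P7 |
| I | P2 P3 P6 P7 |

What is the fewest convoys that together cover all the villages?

D and E and F together: D ∪ E ∪ F = {P0, P1, P2, P3, P4, P5, P6, P7} — every village is covered.
No 2 of the 9 convoys cover everything (all 36 combinations miss at least one village), so 3 is optimal.

3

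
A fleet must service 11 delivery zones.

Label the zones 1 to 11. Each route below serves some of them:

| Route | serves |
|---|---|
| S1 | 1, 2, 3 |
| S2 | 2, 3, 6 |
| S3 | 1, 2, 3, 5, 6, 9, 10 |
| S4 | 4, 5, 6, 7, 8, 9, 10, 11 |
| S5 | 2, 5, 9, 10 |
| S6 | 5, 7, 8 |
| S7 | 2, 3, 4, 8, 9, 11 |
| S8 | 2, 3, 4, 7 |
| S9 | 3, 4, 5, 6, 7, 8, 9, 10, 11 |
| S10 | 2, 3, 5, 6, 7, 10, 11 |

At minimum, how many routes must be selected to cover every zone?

S3 and S9 together: S3 ∪ S9 = {1, 2, 3, 4, 5, 6, 7, 8, 9, 10, 11} — every zone is covered.
No single route has all 11 zones (the largest, S9, has 9), so 2 is optimal.

2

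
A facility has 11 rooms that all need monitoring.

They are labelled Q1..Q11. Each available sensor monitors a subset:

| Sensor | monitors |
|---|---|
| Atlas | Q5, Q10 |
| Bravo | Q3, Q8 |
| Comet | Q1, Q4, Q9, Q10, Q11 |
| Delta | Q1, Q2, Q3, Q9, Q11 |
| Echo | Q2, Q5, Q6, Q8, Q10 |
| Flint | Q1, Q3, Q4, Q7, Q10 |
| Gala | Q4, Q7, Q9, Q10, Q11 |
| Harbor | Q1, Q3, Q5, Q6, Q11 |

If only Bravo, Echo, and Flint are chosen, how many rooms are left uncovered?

Union of Bravo, Echo, Flint = {Q1, Q2, Q3, Q4, Q5, Q6, Q7, Q8, Q10}.
Not covered: Q9, Q11 — 2 rooms.

2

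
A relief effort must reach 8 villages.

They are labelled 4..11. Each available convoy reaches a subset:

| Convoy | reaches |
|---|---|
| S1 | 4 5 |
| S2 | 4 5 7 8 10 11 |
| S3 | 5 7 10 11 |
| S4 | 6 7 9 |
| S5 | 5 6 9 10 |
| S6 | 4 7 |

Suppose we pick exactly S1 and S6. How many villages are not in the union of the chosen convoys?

5

Union of S1, S6 = {4, 5, 7}.
Not covered: 6, 8, 9, 10, 11 — 5 villages.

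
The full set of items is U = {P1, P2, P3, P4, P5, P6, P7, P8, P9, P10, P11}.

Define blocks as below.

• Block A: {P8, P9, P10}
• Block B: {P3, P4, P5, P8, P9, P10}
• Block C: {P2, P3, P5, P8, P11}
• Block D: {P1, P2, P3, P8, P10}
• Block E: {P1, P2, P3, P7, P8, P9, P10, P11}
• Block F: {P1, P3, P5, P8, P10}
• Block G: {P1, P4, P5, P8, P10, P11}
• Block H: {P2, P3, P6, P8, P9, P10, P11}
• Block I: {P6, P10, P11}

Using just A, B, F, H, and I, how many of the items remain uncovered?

Union of A, B, F, H, I = {P1, P2, P3, P4, P5, P6, P8, P9, P10, P11}.
Not covered: P7 — 1 item.

1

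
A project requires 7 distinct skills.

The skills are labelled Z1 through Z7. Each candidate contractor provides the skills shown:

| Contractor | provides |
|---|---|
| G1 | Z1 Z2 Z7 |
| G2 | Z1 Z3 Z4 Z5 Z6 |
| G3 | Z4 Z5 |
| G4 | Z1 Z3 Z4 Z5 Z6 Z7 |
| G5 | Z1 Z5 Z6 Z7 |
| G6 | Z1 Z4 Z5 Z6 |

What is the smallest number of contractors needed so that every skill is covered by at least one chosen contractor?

Take {G1, G2}. Their union is {Z1, Z2, Z3, Z4, Z5, Z6, Z7}, which is all 7 skills.
No single contractor has all 7 skills (the largest, G4, has 6), so 2 is optimal.

2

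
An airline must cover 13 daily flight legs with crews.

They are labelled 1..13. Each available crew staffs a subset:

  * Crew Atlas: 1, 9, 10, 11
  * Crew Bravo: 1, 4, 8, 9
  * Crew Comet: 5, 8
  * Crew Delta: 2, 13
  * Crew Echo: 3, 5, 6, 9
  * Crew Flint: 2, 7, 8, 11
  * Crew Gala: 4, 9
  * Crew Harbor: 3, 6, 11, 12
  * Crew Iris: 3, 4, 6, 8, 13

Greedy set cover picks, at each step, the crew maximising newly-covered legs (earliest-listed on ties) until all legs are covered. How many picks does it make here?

Greedy: pick Iris (covers 5 new) → pick Atlas (covers 4 new) → pick Flint (covers 2 new) → pick Comet (covers 1 new) → pick Harbor (covers 1 new). Total picks: 5.

5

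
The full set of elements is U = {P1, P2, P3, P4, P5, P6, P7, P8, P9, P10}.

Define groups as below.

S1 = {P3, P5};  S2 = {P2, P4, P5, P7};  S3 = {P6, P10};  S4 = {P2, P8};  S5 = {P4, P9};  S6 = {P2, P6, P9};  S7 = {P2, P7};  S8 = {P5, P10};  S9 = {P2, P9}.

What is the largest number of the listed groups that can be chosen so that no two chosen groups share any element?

S1, S3, S4, S5 are pairwise disjoint (S1={P3,P5}; S3={P6,P10}; S4={P2,P8}; S5={P4,P9}).
Every remaining group overlaps one of these, and no 5 of the listed groups are pairwise disjoint, so 4 is the maximum.

4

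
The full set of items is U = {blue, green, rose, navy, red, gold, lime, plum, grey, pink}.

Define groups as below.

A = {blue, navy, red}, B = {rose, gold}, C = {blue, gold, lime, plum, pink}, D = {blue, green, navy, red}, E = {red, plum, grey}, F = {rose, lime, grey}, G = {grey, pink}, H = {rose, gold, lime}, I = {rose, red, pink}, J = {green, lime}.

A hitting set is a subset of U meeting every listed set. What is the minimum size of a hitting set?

4

T = {blue, rose, lime, grey} meets every group (each contains at least one member of T), and |T| = 4.
The groups A, B, G, J are pairwise disjoint, so any hitting set needs a separate item for each — at least 4. Hence 4 is optimal.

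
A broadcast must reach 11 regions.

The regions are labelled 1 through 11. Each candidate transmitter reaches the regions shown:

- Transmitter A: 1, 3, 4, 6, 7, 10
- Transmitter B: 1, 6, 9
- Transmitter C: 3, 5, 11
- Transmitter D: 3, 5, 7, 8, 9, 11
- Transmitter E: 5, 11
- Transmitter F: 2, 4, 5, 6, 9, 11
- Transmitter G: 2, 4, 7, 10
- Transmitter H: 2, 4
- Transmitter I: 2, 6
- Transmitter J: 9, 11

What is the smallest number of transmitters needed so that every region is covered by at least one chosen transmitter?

Take {A, D, F}. Their union is {1, 2, 3, 4, 5, 6, 7, 8, 9, 10, 11}, which is all 11 regions.
Only D contains 8, so D is forced; the remaining 5 regions need at least 2 more transmitters (each remaining transmitter adds at most 4) — so at least 3 transmitters are needed, and 3 is optimal.

3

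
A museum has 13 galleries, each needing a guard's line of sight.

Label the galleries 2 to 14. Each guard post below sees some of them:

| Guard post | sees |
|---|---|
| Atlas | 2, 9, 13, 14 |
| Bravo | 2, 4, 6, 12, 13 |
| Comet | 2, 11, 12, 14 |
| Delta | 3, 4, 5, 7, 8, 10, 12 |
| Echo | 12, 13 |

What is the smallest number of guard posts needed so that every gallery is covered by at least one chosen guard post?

Take {Atlas, Bravo, Comet, Delta}. Their union is {2, 3, 4, 5, 6, 7, 8, 9, 10, 11, 12, 13, 14}, which is all 13 galleries.
No 3 of the 5 guard posts cover everything (all 10 combinations miss at least one gallery), so 4 is optimal.

4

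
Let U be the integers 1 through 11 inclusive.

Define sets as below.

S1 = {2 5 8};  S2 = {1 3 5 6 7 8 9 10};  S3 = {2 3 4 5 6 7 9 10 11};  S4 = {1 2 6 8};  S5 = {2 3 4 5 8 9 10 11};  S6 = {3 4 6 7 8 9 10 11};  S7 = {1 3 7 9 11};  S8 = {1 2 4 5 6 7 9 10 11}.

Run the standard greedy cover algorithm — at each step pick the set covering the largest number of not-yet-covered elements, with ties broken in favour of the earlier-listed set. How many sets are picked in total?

2

Greedy: pick S3 (covers 9 new) → pick S2 (covers 2 new). Total picks: 2.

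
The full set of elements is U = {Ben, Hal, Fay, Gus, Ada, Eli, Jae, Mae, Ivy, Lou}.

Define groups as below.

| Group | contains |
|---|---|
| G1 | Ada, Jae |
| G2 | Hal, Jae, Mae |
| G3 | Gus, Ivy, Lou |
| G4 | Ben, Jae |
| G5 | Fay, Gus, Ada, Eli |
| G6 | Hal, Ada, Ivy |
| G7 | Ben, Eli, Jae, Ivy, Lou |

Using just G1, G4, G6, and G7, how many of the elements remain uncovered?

3

Union of G1, G4, G6, G7 = {Ben, Hal, Ada, Eli, Jae, Ivy, Lou}.
Not covered: Fay, Gus, Mae — 3 elements.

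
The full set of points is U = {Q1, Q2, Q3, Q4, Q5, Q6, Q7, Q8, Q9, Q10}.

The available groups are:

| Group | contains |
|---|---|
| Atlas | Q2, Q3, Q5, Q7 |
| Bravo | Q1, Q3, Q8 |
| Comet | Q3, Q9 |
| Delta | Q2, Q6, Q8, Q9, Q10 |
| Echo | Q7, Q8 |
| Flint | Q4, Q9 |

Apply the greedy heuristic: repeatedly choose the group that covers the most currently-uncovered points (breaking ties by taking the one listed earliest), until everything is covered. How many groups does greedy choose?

Greedy: pick Delta (covers 5 new) → pick Atlas (covers 3 new) → pick Bravo (covers 1 new) → pick Flint (covers 1 new). Total picks: 4.

4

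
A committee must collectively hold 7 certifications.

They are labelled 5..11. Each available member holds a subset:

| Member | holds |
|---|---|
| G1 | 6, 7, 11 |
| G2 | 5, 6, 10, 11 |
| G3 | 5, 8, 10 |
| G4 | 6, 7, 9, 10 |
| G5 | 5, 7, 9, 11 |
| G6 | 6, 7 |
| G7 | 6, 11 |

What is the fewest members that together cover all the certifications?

3

G3 and G4 and G7 together: G3 ∪ G4 ∪ G7 = {5, 6, 7, 8, 9, 10, 11} — every certification is covered.
Only G3 contains 8, so G3 is forced; the remaining 4 certifications need at least 2 more members (each remaining member adds at most 3) — so at least 3 members are needed, and 3 is optimal.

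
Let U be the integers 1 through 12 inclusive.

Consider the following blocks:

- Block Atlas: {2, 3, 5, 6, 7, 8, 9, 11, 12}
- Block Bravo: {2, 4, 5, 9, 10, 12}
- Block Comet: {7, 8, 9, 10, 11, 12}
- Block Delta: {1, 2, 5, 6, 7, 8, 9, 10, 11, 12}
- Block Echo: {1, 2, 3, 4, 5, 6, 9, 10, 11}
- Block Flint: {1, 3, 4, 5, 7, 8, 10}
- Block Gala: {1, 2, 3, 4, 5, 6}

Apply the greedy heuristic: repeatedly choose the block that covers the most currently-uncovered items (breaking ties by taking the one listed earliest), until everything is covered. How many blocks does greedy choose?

Greedy: pick Delta (covers 10 new) → pick Echo (covers 2 new). Total picks: 2.

2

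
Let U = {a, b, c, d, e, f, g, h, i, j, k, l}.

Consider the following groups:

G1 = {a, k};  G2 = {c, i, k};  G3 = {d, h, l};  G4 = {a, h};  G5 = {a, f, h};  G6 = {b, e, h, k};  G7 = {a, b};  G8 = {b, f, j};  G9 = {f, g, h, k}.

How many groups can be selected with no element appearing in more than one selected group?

G2, G3, G8 are pairwise disjoint (G2={c,i,k}; G3={d,h,l}; G8={b,f,j}).
Every remaining group overlaps one of these, and no 4 of the listed groups are pairwise disjoint, so 3 is the maximum.

3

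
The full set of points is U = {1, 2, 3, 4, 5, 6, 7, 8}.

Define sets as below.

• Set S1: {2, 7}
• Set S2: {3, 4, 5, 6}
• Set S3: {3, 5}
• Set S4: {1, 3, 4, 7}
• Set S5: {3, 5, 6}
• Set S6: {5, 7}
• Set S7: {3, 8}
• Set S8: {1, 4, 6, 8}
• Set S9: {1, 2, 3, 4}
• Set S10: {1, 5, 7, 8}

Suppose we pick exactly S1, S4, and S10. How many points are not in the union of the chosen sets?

Union of S1, S4, S10 = {1, 2, 3, 4, 5, 7, 8}.
Not covered: 6 — 1 point.

1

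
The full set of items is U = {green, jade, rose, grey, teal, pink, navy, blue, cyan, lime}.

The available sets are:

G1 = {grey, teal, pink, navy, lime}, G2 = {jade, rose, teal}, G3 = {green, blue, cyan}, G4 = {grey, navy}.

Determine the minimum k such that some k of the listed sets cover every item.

3

Take {G1, G2, G3}. Their union is {green, jade, rose, grey, teal, pink, navy, blue, cyan, lime}, which is all 10 items.
Only G3 contains green, so G3 is forced; the remaining 7 items need at least 2 more sets (each remaining set adds at most 5) — so at least 3 sets are needed, and 3 is optimal.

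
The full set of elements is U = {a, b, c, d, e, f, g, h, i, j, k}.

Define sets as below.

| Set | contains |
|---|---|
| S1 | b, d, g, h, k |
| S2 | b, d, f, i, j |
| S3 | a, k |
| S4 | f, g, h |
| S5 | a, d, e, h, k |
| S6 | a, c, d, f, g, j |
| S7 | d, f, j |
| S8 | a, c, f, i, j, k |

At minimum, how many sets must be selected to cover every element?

S2 and S5 and S6 together: S2 ∪ S5 ∪ S6 = {a, b, c, d, e, f, g, h, i, j, k} — every element is covered.
Only S5 contains e, so S5 is forced; the remaining 6 elements need at least 2 more sets (each remaining set adds at most 4) — so at least 3 sets are needed, and 3 is optimal.

3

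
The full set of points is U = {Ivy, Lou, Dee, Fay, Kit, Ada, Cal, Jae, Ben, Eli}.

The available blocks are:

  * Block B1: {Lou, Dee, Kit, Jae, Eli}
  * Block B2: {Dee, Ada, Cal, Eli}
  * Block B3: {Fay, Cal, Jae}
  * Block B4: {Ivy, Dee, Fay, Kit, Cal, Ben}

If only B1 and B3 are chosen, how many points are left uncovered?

3

Union of B1, B3 = {Lou, Dee, Fay, Kit, Cal, Jae, Eli}.
Not covered: Ivy, Ada, Ben — 3 points.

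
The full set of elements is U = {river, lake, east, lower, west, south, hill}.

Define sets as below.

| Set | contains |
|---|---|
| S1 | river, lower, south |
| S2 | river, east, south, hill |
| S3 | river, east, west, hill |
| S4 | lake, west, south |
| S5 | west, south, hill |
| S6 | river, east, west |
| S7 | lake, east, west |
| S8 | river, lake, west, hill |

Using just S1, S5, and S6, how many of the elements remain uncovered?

Union of S1, S5, S6 = {river, east, lower, west, south, hill}.
Not covered: lake — 1 element.

1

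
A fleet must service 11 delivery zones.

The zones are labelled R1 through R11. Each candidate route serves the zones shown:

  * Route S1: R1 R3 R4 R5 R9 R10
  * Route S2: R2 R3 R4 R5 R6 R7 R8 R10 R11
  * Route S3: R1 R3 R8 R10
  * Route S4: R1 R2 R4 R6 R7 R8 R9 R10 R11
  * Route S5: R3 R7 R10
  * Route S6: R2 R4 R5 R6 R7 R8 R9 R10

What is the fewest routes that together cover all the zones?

S1 and S4 together: S1 ∪ S4 = {R1, R2, R3, R4, R5, R6, R7, R8, R9, R10, R11} — every zone is covered.
No single route has all 11 zones (the largest, S2, has 9), so 2 is optimal.

2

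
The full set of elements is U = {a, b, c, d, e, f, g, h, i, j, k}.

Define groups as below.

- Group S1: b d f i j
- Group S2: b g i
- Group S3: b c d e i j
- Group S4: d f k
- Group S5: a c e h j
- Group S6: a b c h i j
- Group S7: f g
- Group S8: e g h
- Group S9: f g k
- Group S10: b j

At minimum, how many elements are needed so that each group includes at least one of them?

3

The 3 elements {d, g, j} hit every group.
The groups S4, S8, S10 are pairwise disjoint, so any hitting set needs a separate element for each — at least 3. Hence 3 is optimal.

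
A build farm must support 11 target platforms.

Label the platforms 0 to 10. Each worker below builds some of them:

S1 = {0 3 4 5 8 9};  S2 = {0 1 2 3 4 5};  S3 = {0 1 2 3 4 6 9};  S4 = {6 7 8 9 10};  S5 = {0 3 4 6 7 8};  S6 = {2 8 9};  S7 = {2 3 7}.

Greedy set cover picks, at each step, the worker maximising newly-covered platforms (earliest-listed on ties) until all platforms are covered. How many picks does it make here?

Greedy: pick S3 (covers 7 new) → pick S4 (covers 3 new) → pick S1 (covers 1 new). Total picks: 3.
(The true minimum cover uses only 2 workers, so greedy is not optimal here.)

3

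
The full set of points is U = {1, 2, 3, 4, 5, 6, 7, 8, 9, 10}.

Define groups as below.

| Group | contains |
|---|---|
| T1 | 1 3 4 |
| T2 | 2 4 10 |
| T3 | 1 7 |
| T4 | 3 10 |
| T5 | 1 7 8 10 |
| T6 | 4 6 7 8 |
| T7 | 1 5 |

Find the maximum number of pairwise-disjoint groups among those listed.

3

T4, T6, T7 are pairwise disjoint (T4={3,10}; T6={4,6,7,8}; T7={1,5}).
Every remaining group overlaps one of these, and no 4 of the listed groups are pairwise disjoint, so 3 is the maximum.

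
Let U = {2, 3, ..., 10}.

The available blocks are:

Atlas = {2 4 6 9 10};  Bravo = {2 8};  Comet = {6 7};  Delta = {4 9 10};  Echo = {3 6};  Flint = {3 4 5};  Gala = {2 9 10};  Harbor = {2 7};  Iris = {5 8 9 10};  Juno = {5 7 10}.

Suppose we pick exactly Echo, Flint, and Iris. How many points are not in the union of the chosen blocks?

Union of Echo, Flint, Iris = {3, 4, 5, 6, 8, 9, 10}.
Not covered: 2, 7 — 2 points.

2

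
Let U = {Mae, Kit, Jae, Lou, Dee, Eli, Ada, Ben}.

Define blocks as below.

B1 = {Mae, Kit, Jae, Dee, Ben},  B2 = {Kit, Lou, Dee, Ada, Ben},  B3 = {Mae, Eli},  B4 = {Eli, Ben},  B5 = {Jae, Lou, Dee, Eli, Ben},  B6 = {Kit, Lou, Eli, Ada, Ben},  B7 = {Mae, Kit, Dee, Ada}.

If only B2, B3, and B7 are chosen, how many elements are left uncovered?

Union of B2, B3, B7 = {Mae, Kit, Lou, Dee, Eli, Ada, Ben}.
Not covered: Jae — 1 element.

1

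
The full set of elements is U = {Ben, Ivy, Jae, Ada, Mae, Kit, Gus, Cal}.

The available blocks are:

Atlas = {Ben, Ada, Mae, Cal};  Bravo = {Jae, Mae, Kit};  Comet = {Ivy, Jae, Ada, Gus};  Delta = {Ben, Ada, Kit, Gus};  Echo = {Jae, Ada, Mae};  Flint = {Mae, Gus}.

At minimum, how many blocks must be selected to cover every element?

Atlas and Bravo and Comet together: Atlas ∪ Bravo ∪ Comet = {Ben, Ivy, Jae, Ada, Mae, Kit, Gus, Cal} — every element is covered.
Only Comet contains Ivy, so Comet is forced; the remaining 4 elements need at least 2 more blocks (each remaining block adds at most 3) — so at least 3 blocks are needed, and 3 is optimal.

3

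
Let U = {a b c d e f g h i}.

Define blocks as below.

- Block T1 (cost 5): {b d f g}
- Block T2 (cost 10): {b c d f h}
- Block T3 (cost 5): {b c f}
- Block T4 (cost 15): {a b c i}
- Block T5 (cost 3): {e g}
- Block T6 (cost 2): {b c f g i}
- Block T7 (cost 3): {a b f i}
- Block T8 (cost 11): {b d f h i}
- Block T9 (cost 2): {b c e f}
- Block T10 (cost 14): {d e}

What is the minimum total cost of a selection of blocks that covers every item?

T2, T5, T7 together cover every item (T2 ∪ T5 ∪ T7 = {a, b, c, d, e, f, g, h, i}); total cost 10 + 3 + 3 = 16.
The greedy pick T6, T9, T7, T1, T2 costs 22; no covering selection beats 16.

16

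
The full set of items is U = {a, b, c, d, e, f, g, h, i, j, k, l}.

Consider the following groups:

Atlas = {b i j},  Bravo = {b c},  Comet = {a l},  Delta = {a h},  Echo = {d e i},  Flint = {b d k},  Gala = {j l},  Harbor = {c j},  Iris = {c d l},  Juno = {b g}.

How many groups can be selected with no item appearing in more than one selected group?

4

Delta, Echo, Harbor, Juno are pairwise disjoint (Delta={a,h}; Echo={d,e,i}; Harbor={c,j}; Juno={b,g}).
Every remaining group overlaps one of these, and no 5 of the listed groups are pairwise disjoint, so 4 is the maximum.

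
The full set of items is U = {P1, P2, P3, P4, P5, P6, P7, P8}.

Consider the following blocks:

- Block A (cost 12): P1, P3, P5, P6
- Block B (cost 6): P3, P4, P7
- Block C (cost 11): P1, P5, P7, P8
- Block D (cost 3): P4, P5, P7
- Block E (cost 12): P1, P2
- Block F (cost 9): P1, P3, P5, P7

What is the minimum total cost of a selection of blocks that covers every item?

A, C, D, E together cover every item (A ∪ C ∪ D ∪ E = {P1, P2, P3, P4, P5, P6, P7, P8}); total cost 12 + 11 + 3 + 12 = 38.
No covering selection has total cost below 38.

38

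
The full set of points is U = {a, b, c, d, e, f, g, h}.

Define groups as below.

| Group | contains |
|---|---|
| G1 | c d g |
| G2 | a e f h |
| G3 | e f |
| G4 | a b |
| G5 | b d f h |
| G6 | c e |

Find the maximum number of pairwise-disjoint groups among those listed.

G1, G3, G4 are pairwise disjoint (G1={c,d,g}; G3={e,f}; G4={a,b}).
Every remaining group overlaps one of these, and no 4 of the listed groups are pairwise disjoint, so 3 is the maximum.

3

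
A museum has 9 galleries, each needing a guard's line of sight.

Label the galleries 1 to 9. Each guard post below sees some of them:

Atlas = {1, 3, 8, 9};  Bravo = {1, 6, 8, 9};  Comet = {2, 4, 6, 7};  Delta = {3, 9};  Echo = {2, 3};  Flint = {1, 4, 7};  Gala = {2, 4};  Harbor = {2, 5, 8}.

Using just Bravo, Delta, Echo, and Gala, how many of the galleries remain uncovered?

2

Union of Bravo, Delta, Echo, Gala = {1, 2, 3, 4, 6, 8, 9}.
Not covered: 5, 7 — 2 galleries.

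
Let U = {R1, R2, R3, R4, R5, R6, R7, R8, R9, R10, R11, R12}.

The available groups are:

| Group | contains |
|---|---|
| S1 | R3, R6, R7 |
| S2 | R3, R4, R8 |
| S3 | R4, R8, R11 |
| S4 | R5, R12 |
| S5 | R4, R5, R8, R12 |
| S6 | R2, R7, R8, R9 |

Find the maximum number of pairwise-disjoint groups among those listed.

3

S1, S3, S4 are pairwise disjoint (S1={R3,R6,R7}; S3={R4,R8,R11}; S4={R5,R12}).
Every remaining group overlaps one of these, and no 4 of the listed groups are pairwise disjoint, so 3 is the maximum.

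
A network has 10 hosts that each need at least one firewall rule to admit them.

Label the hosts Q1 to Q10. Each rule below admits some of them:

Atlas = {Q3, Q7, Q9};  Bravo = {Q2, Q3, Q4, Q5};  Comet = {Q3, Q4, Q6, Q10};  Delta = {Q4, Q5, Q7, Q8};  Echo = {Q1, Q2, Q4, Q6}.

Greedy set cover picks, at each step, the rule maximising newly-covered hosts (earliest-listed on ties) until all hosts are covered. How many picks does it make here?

Greedy: pick Bravo (covers 4 new) → pick Atlas (covers 2 new) → pick Comet (covers 2 new) → pick Delta (covers 1 new) → pick Echo (covers 1 new). Total picks: 5.
(The true minimum cover uses only 4 rules, so greedy is not optimal here.)

5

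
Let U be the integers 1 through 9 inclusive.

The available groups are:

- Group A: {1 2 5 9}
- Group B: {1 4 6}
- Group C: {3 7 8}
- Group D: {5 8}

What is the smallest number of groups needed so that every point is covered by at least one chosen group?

3

A, B, and C cover everything between them: the union {1, 2, 3, 4, 5, 6, 7, 8, 9} is all of U.
Each group has at most 4 points, and 2·4 = 8 < 9 — so at least 3 groups are needed, and 3 is optimal.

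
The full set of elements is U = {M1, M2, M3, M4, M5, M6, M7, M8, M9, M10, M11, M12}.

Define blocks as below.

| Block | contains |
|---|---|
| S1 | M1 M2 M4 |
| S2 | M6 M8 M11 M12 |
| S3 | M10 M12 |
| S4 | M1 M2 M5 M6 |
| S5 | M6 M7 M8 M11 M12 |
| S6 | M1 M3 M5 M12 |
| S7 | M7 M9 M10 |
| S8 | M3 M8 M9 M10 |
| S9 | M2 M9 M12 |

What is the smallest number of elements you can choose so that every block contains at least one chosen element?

The 3 elements {M1, M9, M12} hit every block.
The blocks S1, S2, S7 are pairwise disjoint, so any hitting set needs a separate element for each — at least 3. Hence 3 is optimal.

3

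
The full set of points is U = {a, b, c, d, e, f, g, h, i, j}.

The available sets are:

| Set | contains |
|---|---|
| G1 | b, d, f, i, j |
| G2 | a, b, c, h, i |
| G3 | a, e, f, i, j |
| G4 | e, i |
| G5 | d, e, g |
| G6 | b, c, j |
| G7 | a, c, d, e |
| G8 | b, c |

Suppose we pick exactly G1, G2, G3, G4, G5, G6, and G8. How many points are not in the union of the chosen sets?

0

Union of G1, G2, G3, G4, G5, G6, G8 = {a, b, c, d, e, f, g, h, i, j} — that's every point, so 0 are uncovered.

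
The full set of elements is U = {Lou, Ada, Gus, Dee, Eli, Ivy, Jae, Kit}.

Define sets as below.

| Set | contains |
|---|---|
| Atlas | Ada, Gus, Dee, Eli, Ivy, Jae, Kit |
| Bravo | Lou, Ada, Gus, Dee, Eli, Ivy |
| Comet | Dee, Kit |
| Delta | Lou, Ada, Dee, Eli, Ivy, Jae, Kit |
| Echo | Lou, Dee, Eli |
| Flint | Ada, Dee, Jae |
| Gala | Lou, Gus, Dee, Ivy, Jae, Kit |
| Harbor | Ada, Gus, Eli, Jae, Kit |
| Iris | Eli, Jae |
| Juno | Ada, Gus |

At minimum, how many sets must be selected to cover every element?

Bravo and Gala cover everything between them: the union {Lou, Ada, Gus, Dee, Eli, Ivy, Jae, Kit} is all of U.
No single set has all 8 elements (the largest, Atlas, has 7), so 2 is optimal.

2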